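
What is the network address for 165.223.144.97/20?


IP:   10100101.11011111.10010000.01100001
Mask: 11111111.11111111.11110000.00000000
AND operation:
Net:  10100101.11011111.10010000.00000000
Network: 165.223.144.0/20


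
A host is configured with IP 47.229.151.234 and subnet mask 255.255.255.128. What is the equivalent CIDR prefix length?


Binary: 11111111.11111111.11111111.10000000
Count leading 1s
Prefix: /25


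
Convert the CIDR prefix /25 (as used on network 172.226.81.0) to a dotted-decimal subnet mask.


/25 means 25 network bits, 7 host bits
Binary: 11111111111111111111111110000000
Mask: 255.255.255.128


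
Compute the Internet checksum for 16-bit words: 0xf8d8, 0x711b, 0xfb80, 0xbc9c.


Sum all words (with carry folding):
+ 0xf8d8 = 0xf8d8
+ 0x711b = 0x69f4
+ 0xfb80 = 0x6575
+ 0xbc9c = 0x2212
One's complement: ~0x2212
Checksum = 0xdded


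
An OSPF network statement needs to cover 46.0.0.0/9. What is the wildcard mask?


Subnet mask: 255.128.0.0
Wildcard = 255.255.255.255 - subnet mask
255 - 255 = 0
255 - 128 = 127
255 - 0 = 255
255 - 0 = 255
Wildcard: 0.127.255.255


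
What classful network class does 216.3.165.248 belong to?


First octet: 216
Binary: 11011000
110xxxxx -> Class C (192-223)
Class C, default mask 255.255.255.0 (/24)


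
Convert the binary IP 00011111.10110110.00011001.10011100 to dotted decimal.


00011111 = 31
10110110 = 182
00011001 = 25
10011100 = 156
IP: 31.182.25.156


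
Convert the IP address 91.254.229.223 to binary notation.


91 = 01011011
254 = 11111110
229 = 11100101
223 = 11011111
Binary: 01011011.11111110.11100101.11011111


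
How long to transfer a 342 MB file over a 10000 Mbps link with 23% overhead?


Effective throughput = 10000 * (1 - 23/100) = 7700 Mbps
File size in Mb = 342 * 8 = 2736 Mb
Time = 2736 / 7700
Time = 0.3553 seconds


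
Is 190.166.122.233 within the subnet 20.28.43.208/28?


Subnet network: 20.28.43.208
Test IP AND mask: 190.166.122.224
No, 190.166.122.233 is not in 20.28.43.208/28


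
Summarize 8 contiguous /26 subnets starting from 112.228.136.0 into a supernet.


Original prefix: /26
Number of subnets: 8 = 2^3
New prefix = 26 - 3 = 23
Supernet: 112.228.136.0/23


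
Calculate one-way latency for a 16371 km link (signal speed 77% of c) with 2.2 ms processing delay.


Speed = 0.77 * 3e5 km/s = 231000 km/s
Propagation delay = 16371 / 231000 = 0.0709 s = 70.8701 ms
Processing delay = 2.2 ms
Total one-way latency = 73.0701 ms


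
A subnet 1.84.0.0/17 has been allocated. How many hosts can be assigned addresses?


Host bits = 32 - 17 = 15
Total addresses = 2^15 = 32768
Usable = total - 2 (network and broadcast)
Usable hosts: 32766


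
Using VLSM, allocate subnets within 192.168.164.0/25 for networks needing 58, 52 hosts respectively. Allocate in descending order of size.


58 hosts -> /26 (62 usable): 192.168.164.0/26
52 hosts -> /26 (62 usable): 192.168.164.64/26
Allocation: 192.168.164.0/26 (58 hosts, 62 usable); 192.168.164.64/26 (52 hosts, 62 usable)


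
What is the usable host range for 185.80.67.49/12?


Network: 185.80.0.0
Broadcast: 185.95.255.255
First usable = network + 1
Last usable = broadcast - 1
Range: 185.80.0.1 to 185.95.255.254


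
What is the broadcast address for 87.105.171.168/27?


Network: 87.105.171.160/27
Host bits = 5
Set all host bits to 1:
Broadcast: 87.105.171.191


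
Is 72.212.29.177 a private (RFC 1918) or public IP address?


RFC 1918 private ranges:
  10.0.0.0/8 (10.0.0.0 - 10.255.255.255)
  172.16.0.0/12 (172.16.0.0 - 172.31.255.255)
  192.168.0.0/16 (192.168.0.0 - 192.168.255.255)
Public (not in any RFC 1918 range)


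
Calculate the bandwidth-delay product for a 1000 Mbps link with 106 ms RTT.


BDP = bandwidth * RTT
= 1000 Mbps * 106 ms
= 1000 * 1e6 * 106 / 1000 bits
= 106000000 bits
= 13250000 bytes
= 12939.4531 KB
BDP = 106000000 bits (13250000 bytes)


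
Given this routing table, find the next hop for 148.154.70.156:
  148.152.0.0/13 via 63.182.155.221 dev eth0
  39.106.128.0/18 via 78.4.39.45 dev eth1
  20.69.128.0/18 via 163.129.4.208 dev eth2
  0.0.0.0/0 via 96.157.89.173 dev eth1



Longest prefix match for 148.154.70.156:
  /13 148.152.0.0: MATCH
  /18 39.106.128.0: no
  /18 20.69.128.0: no
  /0 0.0.0.0: MATCH
Selected: next-hop 63.182.155.221 via eth0 (matched /13)


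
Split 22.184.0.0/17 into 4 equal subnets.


New prefix = 17 + 2 = 19
Each subnet has 8192 addresses
  22.184.0.0/19
  22.184.32.0/19
  22.184.64.0/19
  22.184.96.0/19
Subnets: 22.184.0.0/19, 22.184.32.0/19, 22.184.64.0/19, 22.184.96.0/19


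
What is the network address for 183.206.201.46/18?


IP:   10110111.11001110.11001001.00101110
Mask: 11111111.11111111.11000000.00000000
AND operation:
Net:  10110111.11001110.11000000.00000000
Network: 183.206.192.0/18


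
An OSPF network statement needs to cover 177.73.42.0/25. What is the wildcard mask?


Subnet mask: 255.255.255.128
Wildcard = 255.255.255.255 - subnet mask
255 - 255 = 0
255 - 255 = 0
255 - 255 = 0
255 - 128 = 127
Wildcard: 0.0.0.127


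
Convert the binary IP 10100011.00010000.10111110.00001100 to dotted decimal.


10100011 = 163
00010000 = 16
10111110 = 190
00001100 = 12
IP: 163.16.190.12


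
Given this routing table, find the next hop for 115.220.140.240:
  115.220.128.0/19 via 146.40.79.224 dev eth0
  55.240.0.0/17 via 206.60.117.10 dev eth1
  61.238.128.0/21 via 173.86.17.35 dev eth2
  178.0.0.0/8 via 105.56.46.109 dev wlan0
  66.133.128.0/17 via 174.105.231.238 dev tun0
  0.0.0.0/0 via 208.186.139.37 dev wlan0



Longest prefix match for 115.220.140.240:
  /19 115.220.128.0: MATCH
  /17 55.240.0.0: no
  /21 61.238.128.0: no
  /8 178.0.0.0: no
  /17 66.133.128.0: no
  /0 0.0.0.0: MATCH
Selected: next-hop 146.40.79.224 via eth0 (matched /19)


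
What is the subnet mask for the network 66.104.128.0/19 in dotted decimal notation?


/19 means 19 network bits, 13 host bits
Binary: 11111111111111111110000000000000
Mask: 255.255.224.0


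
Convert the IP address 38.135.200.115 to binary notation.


38 = 00100110
135 = 10000111
200 = 11001000
115 = 01110011
Binary: 00100110.10000111.11001000.01110011


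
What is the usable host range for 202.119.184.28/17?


Network: 202.119.128.0
Broadcast: 202.119.255.255
First usable = network + 1
Last usable = broadcast - 1
Range: 202.119.128.1 to 202.119.255.254


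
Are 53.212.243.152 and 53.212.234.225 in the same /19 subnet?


Mask: 255.255.224.0
53.212.243.152 AND mask = 53.212.224.0
53.212.234.225 AND mask = 53.212.224.0
Yes, same subnet (53.212.224.0)


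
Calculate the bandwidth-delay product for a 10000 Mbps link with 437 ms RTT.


BDP = bandwidth * RTT
= 10000 Mbps * 437 ms
= 10000 * 1e6 * 437 / 1000 bits
= 4370000000 bits
= 546250000 bytes
= 533447.2656 KB
BDP = 4370000000 bits (546250000 bytes)


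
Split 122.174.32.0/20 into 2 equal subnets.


New prefix = 20 + 1 = 21
Each subnet has 2048 addresses
  122.174.32.0/21
  122.174.40.0/21
Subnets: 122.174.32.0/21, 122.174.40.0/21


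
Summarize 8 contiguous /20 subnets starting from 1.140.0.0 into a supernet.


Original prefix: /20
Number of subnets: 8 = 2^3
New prefix = 20 - 3 = 17
Supernet: 1.140.0.0/17


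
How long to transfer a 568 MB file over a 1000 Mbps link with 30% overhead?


Effective throughput = 1000 * (1 - 30/100) = 700 Mbps
File size in Mb = 568 * 8 = 4544 Mb
Time = 4544 / 700
Time = 6.4914 seconds


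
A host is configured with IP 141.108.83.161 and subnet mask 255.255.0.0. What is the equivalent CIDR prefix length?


Binary: 11111111.11111111.00000000.00000000
Count leading 1s
Prefix: /16


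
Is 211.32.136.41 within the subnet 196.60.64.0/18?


Subnet network: 196.60.64.0
Test IP AND mask: 211.32.128.0
No, 211.32.136.41 is not in 196.60.64.0/18


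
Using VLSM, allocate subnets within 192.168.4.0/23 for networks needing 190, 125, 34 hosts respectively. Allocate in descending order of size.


190 hosts -> /24 (254 usable): 192.168.4.0/24
125 hosts -> /25 (126 usable): 192.168.5.0/25
34 hosts -> /26 (62 usable): 192.168.5.128/26
Allocation: 192.168.4.0/24 (190 hosts, 254 usable); 192.168.5.0/25 (125 hosts, 126 usable); 192.168.5.128/26 (34 hosts, 62 usable)


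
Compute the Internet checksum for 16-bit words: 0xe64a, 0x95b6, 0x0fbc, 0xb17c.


Sum all words (with carry folding):
+ 0xe64a = 0xe64a
+ 0x95b6 = 0x7c01
+ 0x0fbc = 0x8bbd
+ 0xb17c = 0x3d3a
One's complement: ~0x3d3a
Checksum = 0xc2c5


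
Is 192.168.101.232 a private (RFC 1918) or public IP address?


RFC 1918 private ranges:
  10.0.0.0/8 (10.0.0.0 - 10.255.255.255)
  172.16.0.0/12 (172.16.0.0 - 172.31.255.255)
  192.168.0.0/16 (192.168.0.0 - 192.168.255.255)
Private (in 192.168.0.0/16)


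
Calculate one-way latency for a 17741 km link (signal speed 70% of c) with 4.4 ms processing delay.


Speed = 0.7 * 3e5 km/s = 210000 km/s
Propagation delay = 17741 / 210000 = 0.0845 s = 84.481 ms
Processing delay = 4.4 ms
Total one-way latency = 88.881 ms


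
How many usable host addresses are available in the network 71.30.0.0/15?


Host bits = 32 - 15 = 17
Total addresses = 2^17 = 131072
Usable = total - 2 (network and broadcast)
Usable hosts: 131070


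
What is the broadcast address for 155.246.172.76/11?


Network: 155.224.0.0/11
Host bits = 21
Set all host bits to 1:
Broadcast: 155.255.255.255


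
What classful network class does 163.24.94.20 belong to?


First octet: 163
Binary: 10100011
10xxxxxx -> Class B (128-191)
Class B, default mask 255.255.0.0 (/16)


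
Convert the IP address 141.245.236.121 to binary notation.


141 = 10001101
245 = 11110101
236 = 11101100
121 = 01111001
Binary: 10001101.11110101.11101100.01111001


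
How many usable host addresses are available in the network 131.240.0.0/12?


Host bits = 32 - 12 = 20
Total addresses = 2^20 = 1048576
Usable = total - 2 (network and broadcast)
Usable hosts: 1048574


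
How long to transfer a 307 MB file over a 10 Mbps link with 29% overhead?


Effective throughput = 10 * (1 - 29/100) = 7.1 Mbps
File size in Mb = 307 * 8 = 2456 Mb
Time = 2456 / 7.1
Time = 345.9155 seconds


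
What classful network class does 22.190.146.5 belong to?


First octet: 22
Binary: 00010110
0xxxxxxx -> Class A (1-126)
Class A, default mask 255.0.0.0 (/8)


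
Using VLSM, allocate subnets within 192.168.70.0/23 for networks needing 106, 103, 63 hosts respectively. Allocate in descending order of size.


106 hosts -> /25 (126 usable): 192.168.70.0/25
103 hosts -> /25 (126 usable): 192.168.70.128/25
63 hosts -> /25 (126 usable): 192.168.71.0/25
Allocation: 192.168.70.0/25 (106 hosts, 126 usable); 192.168.70.128/25 (103 hosts, 126 usable); 192.168.71.0/25 (63 hosts, 126 usable)


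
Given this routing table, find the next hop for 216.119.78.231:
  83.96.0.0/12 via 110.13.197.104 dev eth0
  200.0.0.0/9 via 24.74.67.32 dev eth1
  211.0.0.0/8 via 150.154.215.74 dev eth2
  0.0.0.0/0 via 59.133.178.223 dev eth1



Longest prefix match for 216.119.78.231:
  /12 83.96.0.0: no
  /9 200.0.0.0: no
  /8 211.0.0.0: no
  /0 0.0.0.0: MATCH
Selected: next-hop 59.133.178.223 via eth1 (matched /0)


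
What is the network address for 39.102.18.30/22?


IP:   00100111.01100110.00010010.00011110
Mask: 11111111.11111111.11111100.00000000
AND operation:
Net:  00100111.01100110.00010000.00000000
Network: 39.102.16.0/22


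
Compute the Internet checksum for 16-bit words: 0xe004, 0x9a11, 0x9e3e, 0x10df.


Sum all words (with carry folding):
+ 0xe004 = 0xe004
+ 0x9a11 = 0x7a16
+ 0x9e3e = 0x1855
+ 0x10df = 0x2934
One's complement: ~0x2934
Checksum = 0xd6cb


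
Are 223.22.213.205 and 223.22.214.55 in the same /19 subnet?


Mask: 255.255.224.0
223.22.213.205 AND mask = 223.22.192.0
223.22.214.55 AND mask = 223.22.192.0
Yes, same subnet (223.22.192.0)


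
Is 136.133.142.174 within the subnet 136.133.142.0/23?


Subnet network: 136.133.142.0
Test IP AND mask: 136.133.142.0
Yes, 136.133.142.174 is in 136.133.142.0/23


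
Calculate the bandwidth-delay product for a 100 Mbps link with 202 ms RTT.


BDP = bandwidth * RTT
= 100 Mbps * 202 ms
= 100 * 1e6 * 202 / 1000 bits
= 20200000 bits
= 2525000 bytes
= 2465.8203 KB
BDP = 20200000 bits (2525000 bytes)


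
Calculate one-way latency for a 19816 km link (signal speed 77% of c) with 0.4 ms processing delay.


Speed = 0.77 * 3e5 km/s = 231000 km/s
Propagation delay = 19816 / 231000 = 0.0858 s = 85.7835 ms
Processing delay = 0.4 ms
Total one-way latency = 86.1835 ms


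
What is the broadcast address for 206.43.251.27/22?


Network: 206.43.248.0/22
Host bits = 10
Set all host bits to 1:
Broadcast: 206.43.251.255


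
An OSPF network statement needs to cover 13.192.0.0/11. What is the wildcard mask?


Subnet mask: 255.224.0.0
Wildcard = 255.255.255.255 - subnet mask
255 - 255 = 0
255 - 224 = 31
255 - 0 = 255
255 - 0 = 255
Wildcard: 0.31.255.255


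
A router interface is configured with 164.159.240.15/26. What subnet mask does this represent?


/26 means 26 network bits, 6 host bits
Binary: 11111111111111111111111111000000
Mask: 255.255.255.192


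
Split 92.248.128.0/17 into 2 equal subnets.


New prefix = 17 + 1 = 18
Each subnet has 16384 addresses
  92.248.128.0/18
  92.248.192.0/18
Subnets: 92.248.128.0/18, 92.248.192.0/18


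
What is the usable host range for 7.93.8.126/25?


Network: 7.93.8.0
Broadcast: 7.93.8.127
First usable = network + 1
Last usable = broadcast - 1
Range: 7.93.8.1 to 7.93.8.126


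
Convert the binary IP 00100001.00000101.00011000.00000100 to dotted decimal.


00100001 = 33
00000101 = 5
00011000 = 24
00000100 = 4
IP: 33.5.24.4


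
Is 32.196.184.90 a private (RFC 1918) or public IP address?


RFC 1918 private ranges:
  10.0.0.0/8 (10.0.0.0 - 10.255.255.255)
  172.16.0.0/12 (172.16.0.0 - 172.31.255.255)
  192.168.0.0/16 (192.168.0.0 - 192.168.255.255)
Public (not in any RFC 1918 range)


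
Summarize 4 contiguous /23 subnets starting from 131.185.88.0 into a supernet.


Original prefix: /23
Number of subnets: 4 = 2^2
New prefix = 23 - 2 = 21
Supernet: 131.185.88.0/21


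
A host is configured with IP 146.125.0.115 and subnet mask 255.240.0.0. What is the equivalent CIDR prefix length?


Binary: 11111111.11110000.00000000.00000000
Count leading 1s
Prefix: /12


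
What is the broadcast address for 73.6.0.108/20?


Network: 73.6.0.0/20
Host bits = 12
Set all host bits to 1:
Broadcast: 73.6.15.255


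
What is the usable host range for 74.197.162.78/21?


Network: 74.197.160.0
Broadcast: 74.197.167.255
First usable = network + 1
Last usable = broadcast - 1
Range: 74.197.160.1 to 74.197.167.254


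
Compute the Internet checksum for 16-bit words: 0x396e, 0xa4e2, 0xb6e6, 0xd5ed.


Sum all words (with carry folding):
+ 0x396e = 0x396e
+ 0xa4e2 = 0xde50
+ 0xb6e6 = 0x9537
+ 0xd5ed = 0x6b25
One's complement: ~0x6b25
Checksum = 0x94da


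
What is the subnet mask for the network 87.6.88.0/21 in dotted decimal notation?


/21 means 21 network bits, 11 host bits
Binary: 11111111111111111111100000000000
Mask: 255.255.248.0


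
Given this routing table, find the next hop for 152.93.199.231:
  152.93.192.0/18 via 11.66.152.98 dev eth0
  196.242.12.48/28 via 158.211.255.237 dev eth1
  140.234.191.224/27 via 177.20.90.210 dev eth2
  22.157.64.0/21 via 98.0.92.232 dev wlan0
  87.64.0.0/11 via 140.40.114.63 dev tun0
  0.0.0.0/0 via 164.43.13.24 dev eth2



Longest prefix match for 152.93.199.231:
  /18 152.93.192.0: MATCH
  /28 196.242.12.48: no
  /27 140.234.191.224: no
  /21 22.157.64.0: no
  /11 87.64.0.0: no
  /0 0.0.0.0: MATCH
Selected: next-hop 11.66.152.98 via eth0 (matched /18)


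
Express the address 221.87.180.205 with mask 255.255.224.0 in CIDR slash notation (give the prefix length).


Binary: 11111111.11111111.11100000.00000000
Count leading 1s
Prefix: /19


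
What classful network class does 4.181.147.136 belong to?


First octet: 4
Binary: 00000100
0xxxxxxx -> Class A (1-126)
Class A, default mask 255.0.0.0 (/8)


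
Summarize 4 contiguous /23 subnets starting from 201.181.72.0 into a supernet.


Original prefix: /23
Number of subnets: 4 = 2^2
New prefix = 23 - 2 = 21
Supernet: 201.181.72.0/21


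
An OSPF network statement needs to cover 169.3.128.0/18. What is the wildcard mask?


Subnet mask: 255.255.192.0
Wildcard = 255.255.255.255 - subnet mask
255 - 255 = 0
255 - 255 = 0
255 - 192 = 63
255 - 0 = 255
Wildcard: 0.0.63.255


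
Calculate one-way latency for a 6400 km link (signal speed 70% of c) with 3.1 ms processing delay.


Speed = 0.7 * 3e5 km/s = 210000 km/s
Propagation delay = 6400 / 210000 = 0.0305 s = 30.4762 ms
Processing delay = 3.1 ms
Total one-way latency = 33.5762 ms


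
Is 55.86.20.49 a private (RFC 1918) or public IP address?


RFC 1918 private ranges:
  10.0.0.0/8 (10.0.0.0 - 10.255.255.255)
  172.16.0.0/12 (172.16.0.0 - 172.31.255.255)
  192.168.0.0/16 (192.168.0.0 - 192.168.255.255)
Public (not in any RFC 1918 range)


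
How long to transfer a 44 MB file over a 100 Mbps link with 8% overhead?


Effective throughput = 100 * (1 - 8/100) = 92 Mbps
File size in Mb = 44 * 8 = 352 Mb
Time = 352 / 92
Time = 3.8261 seconds


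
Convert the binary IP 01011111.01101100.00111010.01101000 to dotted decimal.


01011111 = 95
01101100 = 108
00111010 = 58
01101000 = 104
IP: 95.108.58.104


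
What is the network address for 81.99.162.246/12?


IP:   01010001.01100011.10100010.11110110
Mask: 11111111.11110000.00000000.00000000
AND operation:
Net:  01010001.01100000.00000000.00000000
Network: 81.96.0.0/12


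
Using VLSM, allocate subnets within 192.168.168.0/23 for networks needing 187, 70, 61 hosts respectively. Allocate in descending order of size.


187 hosts -> /24 (254 usable): 192.168.168.0/24
70 hosts -> /25 (126 usable): 192.168.169.0/25
61 hosts -> /26 (62 usable): 192.168.169.128/26
Allocation: 192.168.168.0/24 (187 hosts, 254 usable); 192.168.169.0/25 (70 hosts, 126 usable); 192.168.169.128/26 (61 hosts, 62 usable)


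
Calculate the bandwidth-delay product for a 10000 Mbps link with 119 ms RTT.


BDP = bandwidth * RTT
= 10000 Mbps * 119 ms
= 10000 * 1e6 * 119 / 1000 bits
= 1190000000 bits
= 148750000 bytes
= 145263.6719 KB
BDP = 1190000000 bits (148750000 bytes)


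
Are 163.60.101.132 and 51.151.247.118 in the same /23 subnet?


Mask: 255.255.254.0
163.60.101.132 AND mask = 163.60.100.0
51.151.247.118 AND mask = 51.151.246.0
No, different subnets (163.60.100.0 vs 51.151.246.0)


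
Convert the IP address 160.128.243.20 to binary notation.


160 = 10100000
128 = 10000000
243 = 11110011
20 = 00010100
Binary: 10100000.10000000.11110011.00010100


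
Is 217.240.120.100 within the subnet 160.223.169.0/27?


Subnet network: 160.223.169.0
Test IP AND mask: 217.240.120.96
No, 217.240.120.100 is not in 160.223.169.0/27


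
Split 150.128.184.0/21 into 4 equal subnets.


New prefix = 21 + 2 = 23
Each subnet has 512 addresses
  150.128.184.0/23
  150.128.186.0/23
  150.128.188.0/23
  150.128.190.0/23
Subnets: 150.128.184.0/23, 150.128.186.0/23, 150.128.188.0/23, 150.128.190.0/23


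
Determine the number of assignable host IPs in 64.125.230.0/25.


Host bits = 32 - 25 = 7
Total addresses = 2^7 = 128
Usable = total - 2 (network and broadcast)
Usable hosts: 126


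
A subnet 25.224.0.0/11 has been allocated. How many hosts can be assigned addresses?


Host bits = 32 - 11 = 21
Total addresses = 2^21 = 2097152
Usable = total - 2 (network and broadcast)
Usable hosts: 2097150


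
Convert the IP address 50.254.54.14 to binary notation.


50 = 00110010
254 = 11111110
54 = 00110110
14 = 00001110
Binary: 00110010.11111110.00110110.00001110


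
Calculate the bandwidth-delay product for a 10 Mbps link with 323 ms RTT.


BDP = bandwidth * RTT
= 10 Mbps * 323 ms
= 10 * 1e6 * 323 / 1000 bits
= 3230000 bits
= 403750 bytes
= 394.2871 KB
BDP = 3230000 bits (403750 bytes)


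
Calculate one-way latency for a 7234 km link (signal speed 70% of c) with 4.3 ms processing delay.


Speed = 0.7 * 3e5 km/s = 210000 km/s
Propagation delay = 7234 / 210000 = 0.0344 s = 34.4476 ms
Processing delay = 4.3 ms
Total one-way latency = 38.7476 ms


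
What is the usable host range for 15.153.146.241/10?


Network: 15.128.0.0
Broadcast: 15.191.255.255
First usable = network + 1
Last usable = broadcast - 1
Range: 15.128.0.1 to 15.191.255.254


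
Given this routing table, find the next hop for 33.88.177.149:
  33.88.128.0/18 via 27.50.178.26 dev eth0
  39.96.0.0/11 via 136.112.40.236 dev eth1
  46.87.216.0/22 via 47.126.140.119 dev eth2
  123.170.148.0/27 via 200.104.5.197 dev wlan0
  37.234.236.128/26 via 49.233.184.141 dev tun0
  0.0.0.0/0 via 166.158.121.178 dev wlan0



Longest prefix match for 33.88.177.149:
  /18 33.88.128.0: MATCH
  /11 39.96.0.0: no
  /22 46.87.216.0: no
  /27 123.170.148.0: no
  /26 37.234.236.128: no
  /0 0.0.0.0: MATCH
Selected: next-hop 27.50.178.26 via eth0 (matched /18)


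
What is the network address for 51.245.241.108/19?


IP:   00110011.11110101.11110001.01101100
Mask: 11111111.11111111.11100000.00000000
AND operation:
Net:  00110011.11110101.11100000.00000000
Network: 51.245.224.0/19


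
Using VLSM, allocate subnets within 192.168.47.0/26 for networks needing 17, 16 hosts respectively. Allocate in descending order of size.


17 hosts -> /27 (30 usable): 192.168.47.0/27
16 hosts -> /27 (30 usable): 192.168.47.32/27
Allocation: 192.168.47.0/27 (17 hosts, 30 usable); 192.168.47.32/27 (16 hosts, 30 usable)


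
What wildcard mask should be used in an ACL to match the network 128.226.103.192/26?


Subnet mask: 255.255.255.192
Wildcard = 255.255.255.255 - subnet mask
255 - 255 = 0
255 - 255 = 0
255 - 255 = 0
255 - 192 = 63
Wildcard: 0.0.0.63


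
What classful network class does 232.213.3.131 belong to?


First octet: 232
Binary: 11101000
1110xxxx -> Class D (224-239)
Class D (multicast), default mask N/A


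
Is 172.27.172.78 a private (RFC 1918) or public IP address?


RFC 1918 private ranges:
  10.0.0.0/8 (10.0.0.0 - 10.255.255.255)
  172.16.0.0/12 (172.16.0.0 - 172.31.255.255)
  192.168.0.0/16 (192.168.0.0 - 192.168.255.255)
Private (in 172.16.0.0/12)


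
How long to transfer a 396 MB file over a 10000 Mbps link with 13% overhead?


Effective throughput = 10000 * (1 - 13/100) = 8700 Mbps
File size in Mb = 396 * 8 = 3168 Mb
Time = 3168 / 8700
Time = 0.3641 seconds


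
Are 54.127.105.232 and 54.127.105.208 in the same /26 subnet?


Mask: 255.255.255.192
54.127.105.232 AND mask = 54.127.105.192
54.127.105.208 AND mask = 54.127.105.192
Yes, same subnet (54.127.105.192)


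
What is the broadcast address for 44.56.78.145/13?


Network: 44.56.0.0/13
Host bits = 19
Set all host bits to 1:
Broadcast: 44.63.255.255


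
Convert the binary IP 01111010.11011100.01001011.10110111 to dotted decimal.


01111010 = 122
11011100 = 220
01001011 = 75
10110111 = 183
IP: 122.220.75.183


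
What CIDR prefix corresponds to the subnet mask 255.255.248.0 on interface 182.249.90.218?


Binary: 11111111.11111111.11111000.00000000
Count leading 1s
Prefix: /21


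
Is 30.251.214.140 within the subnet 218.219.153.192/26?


Subnet network: 218.219.153.192
Test IP AND mask: 30.251.214.128
No, 30.251.214.140 is not in 218.219.153.192/26


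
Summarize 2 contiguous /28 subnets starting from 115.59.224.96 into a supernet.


Original prefix: /28
Number of subnets: 2 = 2^1
New prefix = 28 - 1 = 27
Supernet: 115.59.224.96/27


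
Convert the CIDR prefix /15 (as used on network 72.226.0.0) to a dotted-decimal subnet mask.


/15 means 15 network bits, 17 host bits
Binary: 11111111111111100000000000000000
Mask: 255.254.0.0


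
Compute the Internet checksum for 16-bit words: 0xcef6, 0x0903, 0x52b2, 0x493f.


Sum all words (with carry folding):
+ 0xcef6 = 0xcef6
+ 0x0903 = 0xd7f9
+ 0x52b2 = 0x2aac
+ 0x493f = 0x73eb
One's complement: ~0x73eb
Checksum = 0x8c14


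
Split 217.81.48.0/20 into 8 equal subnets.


New prefix = 20 + 3 = 23
Each subnet has 512 addresses
  217.81.48.0/23
  217.81.50.0/23
  217.81.52.0/23
  217.81.54.0/23
  217.81.56.0/23
  217.81.58.0/23
  217.81.60.0/23
  217.81.62.0/23
Subnets: 217.81.48.0/23, 217.81.50.0/23, 217.81.52.0/23, 217.81.54.0/23, 217.81.56.0/23, 217.81.58.0/23, 217.81.60.0/23, 217.81.62.0/23


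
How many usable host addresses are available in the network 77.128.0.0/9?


Host bits = 32 - 9 = 23
Total addresses = 2^23 = 8388608
Usable = total - 2 (network and broadcast)
Usable hosts: 8388606


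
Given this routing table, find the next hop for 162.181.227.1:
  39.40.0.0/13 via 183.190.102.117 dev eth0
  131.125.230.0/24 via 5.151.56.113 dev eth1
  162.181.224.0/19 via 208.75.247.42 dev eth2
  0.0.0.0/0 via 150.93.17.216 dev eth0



Longest prefix match for 162.181.227.1:
  /13 39.40.0.0: no
  /24 131.125.230.0: no
  /19 162.181.224.0: MATCH
  /0 0.0.0.0: MATCH
Selected: next-hop 208.75.247.42 via eth2 (matched /19)


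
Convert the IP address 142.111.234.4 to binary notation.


142 = 10001110
111 = 01101111
234 = 11101010
4 = 00000100
Binary: 10001110.01101111.11101010.00000100


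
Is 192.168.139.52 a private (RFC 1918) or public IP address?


RFC 1918 private ranges:
  10.0.0.0/8 (10.0.0.0 - 10.255.255.255)
  172.16.0.0/12 (172.16.0.0 - 172.31.255.255)
  192.168.0.0/16 (192.168.0.0 - 192.168.255.255)
Private (in 192.168.0.0/16)


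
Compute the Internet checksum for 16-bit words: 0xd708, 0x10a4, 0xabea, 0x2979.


Sum all words (with carry folding):
+ 0xd708 = 0xd708
+ 0x10a4 = 0xe7ac
+ 0xabea = 0x9397
+ 0x2979 = 0xbd10
One's complement: ~0xbd10
Checksum = 0x42ef


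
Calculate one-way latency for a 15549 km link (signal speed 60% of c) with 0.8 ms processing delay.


Speed = 0.6 * 3e5 km/s = 180000 km/s
Propagation delay = 15549 / 180000 = 0.0864 s = 86.3833 ms
Processing delay = 0.8 ms
Total one-way latency = 87.1833 ms


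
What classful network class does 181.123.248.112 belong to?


First octet: 181
Binary: 10110101
10xxxxxx -> Class B (128-191)
Class B, default mask 255.255.0.0 (/16)


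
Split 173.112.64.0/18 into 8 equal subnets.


New prefix = 18 + 3 = 21
Each subnet has 2048 addresses
  173.112.64.0/21
  173.112.72.0/21
  173.112.80.0/21
  173.112.88.0/21
  173.112.96.0/21
  173.112.104.0/21
  173.112.112.0/21
  173.112.120.0/21
Subnets: 173.112.64.0/21, 173.112.72.0/21, 173.112.80.0/21, 173.112.88.0/21, 173.112.96.0/21, 173.112.104.0/21, 173.112.112.0/21, 173.112.120.0/21


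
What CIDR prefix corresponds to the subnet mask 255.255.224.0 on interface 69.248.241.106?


Binary: 11111111.11111111.11100000.00000000
Count leading 1s
Prefix: /19


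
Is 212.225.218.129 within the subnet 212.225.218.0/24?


Subnet network: 212.225.218.0
Test IP AND mask: 212.225.218.0
Yes, 212.225.218.129 is in 212.225.218.0/24


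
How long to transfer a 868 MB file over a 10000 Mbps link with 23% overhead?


Effective throughput = 10000 * (1 - 23/100) = 7700 Mbps
File size in Mb = 868 * 8 = 6944 Mb
Time = 6944 / 7700
Time = 0.9018 seconds


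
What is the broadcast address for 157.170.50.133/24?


Network: 157.170.50.0/24
Host bits = 8
Set all host bits to 1:
Broadcast: 157.170.50.255


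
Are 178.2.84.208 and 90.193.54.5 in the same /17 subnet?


Mask: 255.255.128.0
178.2.84.208 AND mask = 178.2.0.0
90.193.54.5 AND mask = 90.193.0.0
No, different subnets (178.2.0.0 vs 90.193.0.0)


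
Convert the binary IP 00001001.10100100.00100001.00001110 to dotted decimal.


00001001 = 9
10100100 = 164
00100001 = 33
00001110 = 14
IP: 9.164.33.14


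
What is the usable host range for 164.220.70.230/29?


Network: 164.220.70.224
Broadcast: 164.220.70.231
First usable = network + 1
Last usable = broadcast - 1
Range: 164.220.70.225 to 164.220.70.230


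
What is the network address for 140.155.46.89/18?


IP:   10001100.10011011.00101110.01011001
Mask: 11111111.11111111.11000000.00000000
AND operation:
Net:  10001100.10011011.00000000.00000000
Network: 140.155.0.0/18


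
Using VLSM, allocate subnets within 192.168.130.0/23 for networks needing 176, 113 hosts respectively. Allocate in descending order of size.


176 hosts -> /24 (254 usable): 192.168.130.0/24
113 hosts -> /25 (126 usable): 192.168.131.0/25
Allocation: 192.168.130.0/24 (176 hosts, 254 usable); 192.168.131.0/25 (113 hosts, 126 usable)


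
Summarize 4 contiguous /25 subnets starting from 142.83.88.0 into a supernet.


Original prefix: /25
Number of subnets: 4 = 2^2
New prefix = 25 - 2 = 23
Supernet: 142.83.88.0/23


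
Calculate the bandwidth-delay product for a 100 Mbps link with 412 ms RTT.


BDP = bandwidth * RTT
= 100 Mbps * 412 ms
= 100 * 1e6 * 412 / 1000 bits
= 41200000 bits
= 5150000 bytes
= 5029.2969 KB
BDP = 41200000 bits (5150000 bytes)


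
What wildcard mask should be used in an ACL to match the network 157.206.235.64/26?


Subnet mask: 255.255.255.192
Wildcard = 255.255.255.255 - subnet mask
255 - 255 = 0
255 - 255 = 0
255 - 255 = 0
255 - 192 = 63
Wildcard: 0.0.0.63


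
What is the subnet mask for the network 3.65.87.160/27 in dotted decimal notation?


/27 means 27 network bits, 5 host bits
Binary: 11111111111111111111111111100000
Mask: 255.255.255.224


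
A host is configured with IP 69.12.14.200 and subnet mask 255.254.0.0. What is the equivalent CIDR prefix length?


Binary: 11111111.11111110.00000000.00000000
Count leading 1s
Prefix: /15


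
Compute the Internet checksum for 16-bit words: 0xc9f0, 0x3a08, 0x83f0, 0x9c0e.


Sum all words (with carry folding):
+ 0xc9f0 = 0xc9f0
+ 0x3a08 = 0x03f9
+ 0x83f0 = 0x87e9
+ 0x9c0e = 0x23f8
One's complement: ~0x23f8
Checksum = 0xdc07


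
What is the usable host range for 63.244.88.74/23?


Network: 63.244.88.0
Broadcast: 63.244.89.255
First usable = network + 1
Last usable = broadcast - 1
Range: 63.244.88.1 to 63.244.89.254


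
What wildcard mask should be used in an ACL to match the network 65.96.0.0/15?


Subnet mask: 255.254.0.0
Wildcard = 255.255.255.255 - subnet mask
255 - 255 = 0
255 - 254 = 1
255 - 0 = 255
255 - 0 = 255
Wildcard: 0.1.255.255


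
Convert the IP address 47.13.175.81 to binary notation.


47 = 00101111
13 = 00001101
175 = 10101111
81 = 01010001
Binary: 00101111.00001101.10101111.01010001


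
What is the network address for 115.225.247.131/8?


IP:   01110011.11100001.11110111.10000011
Mask: 11111111.00000000.00000000.00000000
AND operation:
Net:  01110011.00000000.00000000.00000000
Network: 115.0.0.0/8


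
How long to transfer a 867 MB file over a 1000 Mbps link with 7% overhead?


Effective throughput = 1000 * (1 - 7/100) = 930.0 Mbps
File size in Mb = 867 * 8 = 6936 Mb
Time = 6936 / 930.0
Time = 7.4581 seconds


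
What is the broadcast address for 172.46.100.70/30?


Network: 172.46.100.68/30
Host bits = 2
Set all host bits to 1:
Broadcast: 172.46.100.71


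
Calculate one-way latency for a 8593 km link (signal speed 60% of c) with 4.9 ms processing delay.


Speed = 0.6 * 3e5 km/s = 180000 km/s
Propagation delay = 8593 / 180000 = 0.0477 s = 47.7389 ms
Processing delay = 4.9 ms
Total one-way latency = 52.6389 ms


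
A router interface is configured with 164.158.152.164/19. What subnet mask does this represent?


/19 means 19 network bits, 13 host bits
Binary: 11111111111111111110000000000000
Mask: 255.255.224.0


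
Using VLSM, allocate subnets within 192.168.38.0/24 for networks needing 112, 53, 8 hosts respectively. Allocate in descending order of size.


112 hosts -> /25 (126 usable): 192.168.38.0/25
53 hosts -> /26 (62 usable): 192.168.38.128/26
8 hosts -> /28 (14 usable): 192.168.38.192/28
Allocation: 192.168.38.0/25 (112 hosts, 126 usable); 192.168.38.128/26 (53 hosts, 62 usable); 192.168.38.192/28 (8 hosts, 14 usable)


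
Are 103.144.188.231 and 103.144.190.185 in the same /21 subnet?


Mask: 255.255.248.0
103.144.188.231 AND mask = 103.144.184.0
103.144.190.185 AND mask = 103.144.184.0
Yes, same subnet (103.144.184.0)


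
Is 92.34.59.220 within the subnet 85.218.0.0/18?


Subnet network: 85.218.0.0
Test IP AND mask: 92.34.0.0
No, 92.34.59.220 is not in 85.218.0.0/18


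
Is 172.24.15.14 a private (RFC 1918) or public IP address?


RFC 1918 private ranges:
  10.0.0.0/8 (10.0.0.0 - 10.255.255.255)
  172.16.0.0/12 (172.16.0.0 - 172.31.255.255)
  192.168.0.0/16 (192.168.0.0 - 192.168.255.255)
Private (in 172.16.0.0/12)


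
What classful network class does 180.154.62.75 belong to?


First octet: 180
Binary: 10110100
10xxxxxx -> Class B (128-191)
Class B, default mask 255.255.0.0 (/16)


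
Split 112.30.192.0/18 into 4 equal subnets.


New prefix = 18 + 2 = 20
Each subnet has 4096 addresses
  112.30.192.0/20
  112.30.208.0/20
  112.30.224.0/20
  112.30.240.0/20
Subnets: 112.30.192.0/20, 112.30.208.0/20, 112.30.224.0/20, 112.30.240.0/20


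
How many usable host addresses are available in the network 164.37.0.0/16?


Host bits = 32 - 16 = 16
Total addresses = 2^16 = 65536
Usable = total - 2 (network and broadcast)
Usable hosts: 65534


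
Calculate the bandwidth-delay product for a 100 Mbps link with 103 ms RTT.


BDP = bandwidth * RTT
= 100 Mbps * 103 ms
= 100 * 1e6 * 103 / 1000 bits
= 10300000 bits
= 1287500 bytes
= 1257.3242 KB
BDP = 10300000 bits (1287500 bytes)


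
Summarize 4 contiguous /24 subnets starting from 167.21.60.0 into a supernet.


Original prefix: /24
Number of subnets: 4 = 2^2
New prefix = 24 - 2 = 22
Supernet: 167.21.60.0/22


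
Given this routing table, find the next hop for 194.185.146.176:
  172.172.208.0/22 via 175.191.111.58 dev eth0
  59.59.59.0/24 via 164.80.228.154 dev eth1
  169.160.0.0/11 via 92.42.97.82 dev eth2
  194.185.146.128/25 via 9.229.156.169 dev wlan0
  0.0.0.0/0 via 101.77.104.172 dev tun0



Longest prefix match for 194.185.146.176:
  /22 172.172.208.0: no
  /24 59.59.59.0: no
  /11 169.160.0.0: no
  /25 194.185.146.128: MATCH
  /0 0.0.0.0: MATCH
Selected: next-hop 9.229.156.169 via wlan0 (matched /25)


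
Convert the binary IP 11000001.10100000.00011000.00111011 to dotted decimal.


11000001 = 193
10100000 = 160
00011000 = 24
00111011 = 59
IP: 193.160.24.59


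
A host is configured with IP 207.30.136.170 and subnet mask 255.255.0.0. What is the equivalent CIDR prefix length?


Binary: 11111111.11111111.00000000.00000000
Count leading 1s
Prefix: /16


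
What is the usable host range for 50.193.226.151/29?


Network: 50.193.226.144
Broadcast: 50.193.226.151
First usable = network + 1
Last usable = broadcast - 1
Range: 50.193.226.145 to 50.193.226.150


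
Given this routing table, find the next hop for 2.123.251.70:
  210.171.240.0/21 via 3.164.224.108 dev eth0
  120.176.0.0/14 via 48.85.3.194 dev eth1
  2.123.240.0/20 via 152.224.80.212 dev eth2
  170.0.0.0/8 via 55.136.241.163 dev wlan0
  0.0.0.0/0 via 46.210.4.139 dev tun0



Longest prefix match for 2.123.251.70:
  /21 210.171.240.0: no
  /14 120.176.0.0: no
  /20 2.123.240.0: MATCH
  /8 170.0.0.0: no
  /0 0.0.0.0: MATCH
Selected: next-hop 152.224.80.212 via eth2 (matched /20)


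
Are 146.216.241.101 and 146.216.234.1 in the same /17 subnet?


Mask: 255.255.128.0
146.216.241.101 AND mask = 146.216.128.0
146.216.234.1 AND mask = 146.216.128.0
Yes, same subnet (146.216.128.0)


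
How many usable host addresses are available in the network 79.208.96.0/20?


Host bits = 32 - 20 = 12
Total addresses = 2^12 = 4096
Usable = total - 2 (network and broadcast)
Usable hosts: 4094


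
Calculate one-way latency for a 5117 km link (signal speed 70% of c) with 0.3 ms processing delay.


Speed = 0.7 * 3e5 km/s = 210000 km/s
Propagation delay = 5117 / 210000 = 0.0244 s = 24.3667 ms
Processing delay = 0.3 ms
Total one-way latency = 24.6667 ms


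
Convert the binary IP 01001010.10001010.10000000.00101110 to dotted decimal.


01001010 = 74
10001010 = 138
10000000 = 128
00101110 = 46
IP: 74.138.128.46


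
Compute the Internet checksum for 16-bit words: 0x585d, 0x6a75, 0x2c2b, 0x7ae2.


Sum all words (with carry folding):
+ 0x585d = 0x585d
+ 0x6a75 = 0xc2d2
+ 0x2c2b = 0xeefd
+ 0x7ae2 = 0x69e0
One's complement: ~0x69e0
Checksum = 0x961f


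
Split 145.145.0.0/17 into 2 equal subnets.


New prefix = 17 + 1 = 18
Each subnet has 16384 addresses
  145.145.0.0/18
  145.145.64.0/18
Subnets: 145.145.0.0/18, 145.145.64.0/18


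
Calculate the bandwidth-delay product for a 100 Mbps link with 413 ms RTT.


BDP = bandwidth * RTT
= 100 Mbps * 413 ms
= 100 * 1e6 * 413 / 1000 bits
= 41300000 bits
= 5162500 bytes
= 5041.5039 KB
BDP = 41300000 bits (5162500 bytes)


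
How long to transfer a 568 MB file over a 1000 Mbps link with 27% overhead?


Effective throughput = 1000 * (1 - 27/100) = 730 Mbps
File size in Mb = 568 * 8 = 4544 Mb
Time = 4544 / 730
Time = 6.2247 seconds


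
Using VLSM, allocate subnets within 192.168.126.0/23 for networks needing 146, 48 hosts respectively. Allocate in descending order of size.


146 hosts -> /24 (254 usable): 192.168.126.0/24
48 hosts -> /26 (62 usable): 192.168.127.0/26
Allocation: 192.168.126.0/24 (146 hosts, 254 usable); 192.168.127.0/26 (48 hosts, 62 usable)


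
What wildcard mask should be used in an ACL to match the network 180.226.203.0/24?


Subnet mask: 255.255.255.0
Wildcard = 255.255.255.255 - subnet mask
255 - 255 = 0
255 - 255 = 0
255 - 255 = 0
255 - 0 = 255
Wildcard: 0.0.0.255


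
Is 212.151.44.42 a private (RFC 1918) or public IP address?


RFC 1918 private ranges:
  10.0.0.0/8 (10.0.0.0 - 10.255.255.255)
  172.16.0.0/12 (172.16.0.0 - 172.31.255.255)
  192.168.0.0/16 (192.168.0.0 - 192.168.255.255)
Public (not in any RFC 1918 range)


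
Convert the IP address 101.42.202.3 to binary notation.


101 = 01100101
42 = 00101010
202 = 11001010
3 = 00000011
Binary: 01100101.00101010.11001010.00000011


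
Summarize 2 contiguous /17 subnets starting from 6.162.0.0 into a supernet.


Original prefix: /17
Number of subnets: 2 = 2^1
New prefix = 17 - 1 = 16
Supernet: 6.162.0.0/16


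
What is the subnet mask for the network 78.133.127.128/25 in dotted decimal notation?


/25 means 25 network bits, 7 host bits
Binary: 11111111111111111111111110000000
Mask: 255.255.255.128


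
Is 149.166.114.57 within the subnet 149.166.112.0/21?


Subnet network: 149.166.112.0
Test IP AND mask: 149.166.112.0
Yes, 149.166.114.57 is in 149.166.112.0/21


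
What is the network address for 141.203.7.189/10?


IP:   10001101.11001011.00000111.10111101
Mask: 11111111.11000000.00000000.00000000
AND operation:
Net:  10001101.11000000.00000000.00000000
Network: 141.192.0.0/10


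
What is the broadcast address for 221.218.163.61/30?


Network: 221.218.163.60/30
Host bits = 2
Set all host bits to 1:
Broadcast: 221.218.163.63


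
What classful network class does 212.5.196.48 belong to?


First octet: 212
Binary: 11010100
110xxxxx -> Class C (192-223)
Class C, default mask 255.255.255.0 (/24)


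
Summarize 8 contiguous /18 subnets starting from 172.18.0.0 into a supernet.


Original prefix: /18
Number of subnets: 8 = 2^3
New prefix = 18 - 3 = 15
Supernet: 172.18.0.0/15


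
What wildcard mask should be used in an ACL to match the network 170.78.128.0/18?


Subnet mask: 255.255.192.0
Wildcard = 255.255.255.255 - subnet mask
255 - 255 = 0
255 - 255 = 0
255 - 192 = 63
255 - 0 = 255
Wildcard: 0.0.63.255


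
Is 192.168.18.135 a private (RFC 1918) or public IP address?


RFC 1918 private ranges:
  10.0.0.0/8 (10.0.0.0 - 10.255.255.255)
  172.16.0.0/12 (172.16.0.0 - 172.31.255.255)
  192.168.0.0/16 (192.168.0.0 - 192.168.255.255)
Private (in 192.168.0.0/16)
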